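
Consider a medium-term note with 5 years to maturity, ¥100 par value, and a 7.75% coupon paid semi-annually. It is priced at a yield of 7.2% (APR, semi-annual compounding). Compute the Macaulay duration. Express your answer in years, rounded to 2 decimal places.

Periodic yield y = 0.036. Discount each cash flow and weight by its period:
  t   CF        PV=CF/(1+0.036)^t    t·PV
  1        3.875         3.7403         3.7403
  2        3.875         3.6104         7.2207
  3        3.875         3.4849        10.4548
  4        3.875         3.3638        13.4553
  5        3.875         3.2469        16.2347
  6        3.875         3.1341        18.8046
  7        3.875         3.0252        21.1764
  8        3.875         2.9201        23.3606
  9        3.875         2.8186        25.3674
  10     103.875        72.9312       729.3122
  Σ                    102.2756       869.1270
Price P = Σ PV = 102.2756.
Macaulay duration = Σ(t·PV) / P = 869.1270 / 102.2756 = 8.49789 half-year periods.
In years: 8.49789 / 2 = 4.24895 years.

4.25 years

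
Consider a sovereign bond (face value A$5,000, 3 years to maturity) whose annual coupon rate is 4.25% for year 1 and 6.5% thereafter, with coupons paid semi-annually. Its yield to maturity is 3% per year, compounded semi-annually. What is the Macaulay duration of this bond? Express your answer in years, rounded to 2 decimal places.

Periodic yield y = 0.015. Discount each cash flow and weight by its period:
  t   CF        PV=CF/(1+0.015)^t    t·PV
  1       106.25       104.6798       104.6798
  2       106.25       103.1328       206.2656
  3       162.50       155.4015       466.2045
  4       162.50       153.1049       612.4197
  5       162.50       150.8423       754.2115
  6     5,162.50     4,721.3241    28,327.9444
  Σ                  5,388.4854    30,471.7256
Price P = Σ PV = 5,388.4854.
Macaulay duration = Σ(t·PV) / P = 30,471.7256 / 5,388.4854 = 5.65497 half-year periods.
In years: 5.65497 / 2 = 2.82749 years.

2.83 years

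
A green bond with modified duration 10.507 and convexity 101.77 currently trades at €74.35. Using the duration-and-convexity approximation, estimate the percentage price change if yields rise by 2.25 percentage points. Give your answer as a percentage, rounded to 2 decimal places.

Duration effect: -D_mod·Δy = -10.507 × (+0.0225) = -0.2364075
Convexity effect: ½·C·(Δy)² = 0.5 × 101.77 × (0.0225)² = +0.02576053125
ΔP/P ≈ -0.2364075 + 0.02576053125 = -0.21064696875
= -21.064696875%.

-21.06%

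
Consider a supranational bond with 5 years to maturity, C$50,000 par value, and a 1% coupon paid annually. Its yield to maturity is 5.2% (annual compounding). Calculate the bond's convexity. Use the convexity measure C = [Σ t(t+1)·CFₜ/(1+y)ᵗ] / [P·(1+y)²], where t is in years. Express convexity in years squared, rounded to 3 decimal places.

26.314

With y = 0.052:
  t   CF        PV=CF/(1+0.052)^t    t·PV        t(t+1)·PV
  1       500.00       475.2852       475.2852         950.5703
  2       500.00       451.7920       903.5840       2,710.7519
  3       500.00       429.4601     1,288.3802       5,153.5208
  4       500.00       408.2320     1,632.9280       8,164.6400
  5    50,500.00    39,193.3765   195,966.8823   1,175,801.2938
  Σ                 40,958.1457   200,267.0596   1,192,780.7769
P = 40,958.1457.
Convexity = Σ t(t+1)·PV / [P·(1+y)²] = 1,192,780.7769 / (40,958.1457 × 1.106704) = 26.31412.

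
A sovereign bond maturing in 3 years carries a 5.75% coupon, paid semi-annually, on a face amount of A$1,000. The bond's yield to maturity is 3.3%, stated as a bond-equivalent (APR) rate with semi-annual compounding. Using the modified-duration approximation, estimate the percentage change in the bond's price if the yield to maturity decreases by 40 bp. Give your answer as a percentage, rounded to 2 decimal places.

+1.10%

Periodic yield y = 0.0165. Modified duration first:
  t   CF        PV=CF/(1+0.0165)^t    t·PV
  1        28.75        28.2833        28.2833
  2        28.75        27.8242        55.6485
  3        28.75        27.3726        82.1177
  4        28.75        26.9283       107.7130
  5        28.75        26.4912       132.4558
  6     1,028.75       932.5359     5,595.2153
  Σ                  1,069.4354     6,001.4336
P = 1,069.4354; D_Mac = 5.61178 half-year periods = 2.80589 yrs; D_mod = 2.80589/(1+0.0165) = 2.76034 yrs.
ΔP/P ≈ -D_mod · Δy = -2.76034 × (-0.004) = +0.011041 = +1.1041%.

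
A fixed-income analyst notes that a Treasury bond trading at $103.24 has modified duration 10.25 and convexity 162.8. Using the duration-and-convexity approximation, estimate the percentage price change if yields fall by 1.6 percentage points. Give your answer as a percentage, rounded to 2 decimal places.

Duration effect: -D_mod·Δy = -10.25 × (-0.016) = +0.164000
Convexity effect: ½·C·(Δy)² = 0.5 × 162.8 × (-0.016)² = +0.0208384
ΔP/P ≈ +0.164000 + 0.0208384 = +0.1848384
= +18.48384%.

+18.48%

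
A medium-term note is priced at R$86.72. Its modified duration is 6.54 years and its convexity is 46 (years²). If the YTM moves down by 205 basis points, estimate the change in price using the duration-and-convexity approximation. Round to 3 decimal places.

Duration effect: -D_mod·Δy = -6.54 × (-0.0205) = +0.134070
Convexity effect: ½·C·(Δy)² = 0.5 × 46 × (-0.0205)² = +0.00966575
ΔP/P ≈ +0.134070 + 0.00966575 = +0.14373575
ΔP ≈ 86.72 × (+0.14373575) = +12.46476424.

+R$12.465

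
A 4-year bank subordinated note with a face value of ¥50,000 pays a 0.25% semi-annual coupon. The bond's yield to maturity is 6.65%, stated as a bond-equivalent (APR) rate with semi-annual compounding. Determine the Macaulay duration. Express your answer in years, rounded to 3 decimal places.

Periodic yield y = 0.03325. Discount each cash flow and weight by its period:
  t   CF        PV=CF/(1+0.03325)^t    t·PV
  1        62.50        60.4887        60.4887
  2        62.50        58.5422       117.0844
  3        62.50        56.6583       169.9750
  4        62.50        54.8351       219.3403
  5        62.50        53.0705       265.3524
  6        62.50        51.3627       308.1760
  7        62.50        49.7098       347.9687
  8    50,062.50    38,536.2297   308,289.8375
  Σ                 38,920.8970   309,778.2229
Price P = Σ PV = 38,920.8970.
Macaulay duration = Σ(t·PV) / P = 309,778.2229 / 38,920.8970 = 7.95917 half-year periods.
In years: 7.95917 / 2 = 3.97959 years.

3.980 years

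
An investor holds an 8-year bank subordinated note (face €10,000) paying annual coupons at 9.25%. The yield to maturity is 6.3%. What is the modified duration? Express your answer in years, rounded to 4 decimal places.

Periodic yield y = 0.063. First find Macaulay duration:
  t   CF        PV=CF/(1+0.063)^t    t·PV
  1       925.00       870.1787       870.1787
  2       925.00       818.6065     1,637.2131
  3       925.00       770.0908     2,310.2724
  4       925.00       724.4504     2,897.8017
  5       925.00       681.5150     3,407.5749
  6       925.00       641.1242     3,846.7450
  7       925.00       603.1272     4,221.8901
  8    10,925.00     6,701.2424    53,609.9394
  Σ                 11,810.3352    72,801.6153
P = 11,810.3352; Macaulay duration = 72,801.6153 / 11,810.3352 = 6.16423 years.
Modified duration = D_Mac / (1 + y) = 6.16423 / 1.063 = 5.79890 years.

5.7989 years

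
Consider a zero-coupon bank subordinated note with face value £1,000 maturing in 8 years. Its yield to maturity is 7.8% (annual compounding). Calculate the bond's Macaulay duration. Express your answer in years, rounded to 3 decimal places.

A zero-coupon bond has a single cash flow at maturity, so its Macaulay duration equals its maturity: 8 years.

8.000 years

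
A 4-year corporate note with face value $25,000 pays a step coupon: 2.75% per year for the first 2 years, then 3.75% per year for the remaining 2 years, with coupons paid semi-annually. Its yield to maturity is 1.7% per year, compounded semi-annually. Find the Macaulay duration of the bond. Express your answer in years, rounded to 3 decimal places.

Periodic yield y = 0.0085. Discount each cash flow and weight by its period:
  t   CF        PV=CF/(1+0.0085)^t    t·PV
  1       343.75       340.8528       340.8528
  2       343.75       337.9799       675.9598
  3       343.75       335.1313     1,005.3939
  4       343.75       332.3067     1,329.2268
  5       468.75       449.3262     2,246.6311
  6       468.75       445.5391     2,673.2349
  7       468.75       441.7840     3,092.4879
  8    25,468.75    23,801.2853   190,410.2823
  Σ                 26,484.2053   201,774.0695
Price P = Σ PV = 26,484.2053.
Macaulay duration = Σ(t·PV) / P = 201,774.0695 / 26,484.2053 = 7.61866 half-year periods.
In years: 7.61866 / 2 = 3.80933 years.

3.809 years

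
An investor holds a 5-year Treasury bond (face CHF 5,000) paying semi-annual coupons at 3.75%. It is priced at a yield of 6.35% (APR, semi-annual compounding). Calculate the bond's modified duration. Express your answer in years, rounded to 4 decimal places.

4.4355 years

Periodic yield y = 0.03175. First find Macaulay duration:
  t   CF        PV=CF/(1+0.03175)^t    t·PV
  1        93.75        90.8650        90.8650
  2        93.75        88.0688       176.1377
  3        93.75        85.3587       256.0761
  4        93.75        82.7320       330.9279
  5        93.75        80.1861       400.9303
  6        93.75        77.7185       466.3110
  7        93.75        75.3269       527.2881
  8        93.75        73.0088       584.0707
  9        93.75        70.7621       636.8593
  10    5,093.75     3,726.4290    37,264.2900
  Σ                  4,450.4560    40,733.7561
P = 4,450.4560; Macaulay duration = 40,733.7561 / 4,450.4560 = 9.15272 half-year periods = 4.57636 years.
Modified duration = D_Mac / (1 + y) = 4.57636 / 1.03175 = 4.43553 years.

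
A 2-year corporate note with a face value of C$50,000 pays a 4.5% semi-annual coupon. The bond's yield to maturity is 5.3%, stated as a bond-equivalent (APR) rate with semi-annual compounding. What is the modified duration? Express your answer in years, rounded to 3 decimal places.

1.884 years

Periodic yield y = 0.0265. First find Macaulay duration:
  t   CF        PV=CF/(1+0.0265)^t    t·PV
  1     1,125.00     1,095.9571     1,095.9571
  2     1,125.00     1,067.6640     2,135.3281
  3     1,125.00     1,040.1014     3,120.3041
  4    51,125.00    46,046.5934   184,186.3737
  Σ                 49,250.3160   190,537.9630
P = 49,250.3160; Macaulay duration = 190,537.9630 / 49,250.3160 = 3.86877 half-year periods = 1.93438 years.
Modified duration = D_Mac / (1 + y) = 1.93438 / 1.0265 = 1.88445 years.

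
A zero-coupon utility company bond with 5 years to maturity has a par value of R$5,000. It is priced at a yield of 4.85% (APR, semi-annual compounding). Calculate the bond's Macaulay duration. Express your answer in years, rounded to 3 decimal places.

5.000 years

A zero-coupon bond has a single cash flow at maturity, so its Macaulay duration equals its maturity: 5 years.
(Equivalently: 10 semi-annual periods ÷ 2 = 5 years.)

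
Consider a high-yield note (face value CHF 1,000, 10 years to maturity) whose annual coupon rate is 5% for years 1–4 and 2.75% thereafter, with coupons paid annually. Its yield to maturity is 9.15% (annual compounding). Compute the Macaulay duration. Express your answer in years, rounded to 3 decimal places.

7.793 years

Periodic yield y = 0.0915. Discount each cash flow and weight by its year:
  t   CF        PV=CF/(1+0.0915)^t    t·PV
  1        50.00        45.8085        45.8085
  2        50.00        41.9684        83.9368
  3        50.00        38.4502       115.3506
  4        50.00        35.2270       140.9078
  5        27.50        17.7506        88.7532
  6        27.50        16.2626        97.5757
  7        27.50        14.8993       104.2953
  8        27.50        13.6503       109.2025
  9        27.50        12.5060       112.5542
  10    1,027.50       428.0992     4,280.9921
  Σ                    664.6222     5,179.3767
Price P = Σ PV = 664.6222.
Macaulay duration = Σ(t·PV) / P = 5,179.3767 / 664.6222 = 7.79296 years.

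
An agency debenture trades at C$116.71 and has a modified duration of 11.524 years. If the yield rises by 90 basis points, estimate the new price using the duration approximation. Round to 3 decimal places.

Duration approximation: ΔP/P ≈ -D_mod · Δy = -11.524 × (+0.009) = -0.103716.
New price ≈ 116.71 × (1 - 0.103716) = 104.60530564.

C$104.605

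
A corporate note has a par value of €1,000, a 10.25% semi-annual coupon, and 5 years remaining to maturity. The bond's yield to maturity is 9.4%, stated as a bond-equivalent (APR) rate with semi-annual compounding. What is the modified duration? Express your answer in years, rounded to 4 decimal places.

Periodic yield y = 0.047. First find Macaulay duration:
  t   CF        PV=CF/(1+0.047)^t    t·PV
  1        51.25        48.9494        48.9494
  2        51.25        46.7520        93.5041
  3        51.25        44.6533       133.9600
  4        51.25        42.6488       170.5953
  5        51.25        40.7343       203.6716
  6        51.25        38.9057       233.4345
  7        51.25        37.1593       260.1148
  8        51.25        35.4912       283.9294
  9        51.25        33.8980       305.0818
  10    1,051.25       664.1087     6,641.0873
  Σ                  1,033.3008     8,374.3282
P = 1,033.3008; Macaulay duration = 8,374.3282 / 1,033.3008 = 8.10444 half-year periods = 4.05222 years.
Modified duration = D_Mac / (1 + y) = 4.05222 / 1.047 = 3.87032 years.

3.8703 years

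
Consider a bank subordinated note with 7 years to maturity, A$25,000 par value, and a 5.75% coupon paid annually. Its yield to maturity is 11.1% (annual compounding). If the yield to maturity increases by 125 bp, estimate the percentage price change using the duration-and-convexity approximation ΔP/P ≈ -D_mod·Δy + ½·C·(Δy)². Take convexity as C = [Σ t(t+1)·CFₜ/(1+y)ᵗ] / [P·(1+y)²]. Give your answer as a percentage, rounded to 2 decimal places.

With y = 0.111:
  t   CF        PV=CF/(1+0.111)^t    t·PV        t(t+1)·PV
  1     1,437.50     1,293.8794     1,293.8794       2,587.7588
  2     1,437.50     1,164.6079     2,329.2158       6,987.6475
  3     1,437.50     1,048.2519     3,144.7558      12,579.0233
  4     1,437.50       943.5211     3,774.0844      18,870.4220
  5     1,437.50       849.2539     4,246.2696      25,477.6175
  6     1,437.50       764.4050     4,586.4298      32,105.0086
  7    26,437.50    12,653.8293    88,576.8052     708,614.4418
  Σ                 18,717.7485   107,951.4400     807,221.9195
P = 18,717.7485; D_Mac = 5.76733 yrs; D_mod = 5.19112 yrs; C = 34.93906.
Duration effect: -5.19112 × (+0.0125) = -0.064889
Convexity effect: 0.5 × 34.93906 × (0.0125)² = +0.0027296
ΔP/P ≈ -0.064889 + 0.0027296 = -0.062159 = -6.2159%.

-6.22%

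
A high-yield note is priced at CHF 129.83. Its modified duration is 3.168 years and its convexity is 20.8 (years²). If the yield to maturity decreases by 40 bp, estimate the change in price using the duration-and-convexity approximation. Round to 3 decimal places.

+CHF 1.667

Duration effect: -D_mod·Δy = -3.168 × (-0.004) = +0.012672
Convexity effect: ½·C·(Δy)² = 0.5 × 20.8 × (-0.004)² = +0.0001664
ΔP/P ≈ +0.012672 + 0.0001664 = +0.0128384
ΔP ≈ 129.83 × (+0.0128384) = +1.666809472.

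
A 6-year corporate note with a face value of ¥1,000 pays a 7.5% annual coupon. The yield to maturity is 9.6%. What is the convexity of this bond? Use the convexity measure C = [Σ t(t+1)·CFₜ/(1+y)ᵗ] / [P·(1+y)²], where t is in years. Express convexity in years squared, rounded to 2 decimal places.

With y = 0.096:
  t   CF        PV=CF/(1+0.096)^t    t·PV        t(t+1)·PV
  1        75.00        68.4307        68.4307         136.8613
  2        75.00        62.4367       124.8735         374.6204
  3        75.00        56.9678       170.9035         683.6138
  4        75.00        51.9779       207.9118       1,039.5588
  5        75.00        47.4251       237.1256       1,422.7538
  6     1,075.00       620.2191     3,721.3146      26,049.2024
  Σ                    907.4574     4,530.5596      29,706.6105
P = 907.4574.
Convexity = Σ t(t+1)·PV / [P·(1+y)²] = 29,706.6105 / (907.4574 × 1.201216) = 27.25246.

27.25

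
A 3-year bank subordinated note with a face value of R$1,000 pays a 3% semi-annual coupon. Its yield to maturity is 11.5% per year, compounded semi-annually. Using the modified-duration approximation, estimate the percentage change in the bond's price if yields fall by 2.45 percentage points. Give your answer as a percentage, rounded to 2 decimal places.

+6.66%

Periodic yield y = 0.0575. Modified duration first:
  t   CF        PV=CF/(1+0.0575)^t    t·PV
  1        15.00        14.1844        14.1844
  2        15.00        13.4131        26.8263
  3        15.00        12.6838        38.0515
  4        15.00        11.9942        47.9766
  5        15.00        11.3420        56.7100
  6     1,015.00       725.7446     4,354.4673
  Σ                    789.3621     4,538.2161
P = 789.3621; D_Mac = 5.74922 half-year periods = 2.87461 yrs; D_mod = 2.87461/(1+0.0575) = 2.71831 yrs.
ΔP/P ≈ -D_mod · Δy = -2.71831 × (-0.0245) = +0.066599 = +6.6599%.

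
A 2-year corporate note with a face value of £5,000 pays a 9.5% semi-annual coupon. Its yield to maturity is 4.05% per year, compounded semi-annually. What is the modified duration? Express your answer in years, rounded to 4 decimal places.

Periodic yield y = 0.02025. First find Macaulay duration:
  t   CF        PV=CF/(1+0.02025)^t    t·PV
  1       237.50       232.7861       232.7861
  2       237.50       228.1657       456.3315
  3       237.50       223.6371       670.9112
  4     5,237.50     4,833.8996    19,335.5982
  Σ                  5,518.4884    20,695.6270
P = 5,518.4884; Macaulay duration = 20,695.6270 / 5,518.4884 = 3.75023 half-year periods = 1.87512 years.
Modified duration = D_Mac / (1 + y) = 1.87512 / 1.02025 = 1.83790 years.

1.8379 years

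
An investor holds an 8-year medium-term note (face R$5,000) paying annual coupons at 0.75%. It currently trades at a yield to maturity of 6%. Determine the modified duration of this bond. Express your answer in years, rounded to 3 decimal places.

Periodic yield y = 0.06. First find Macaulay duration:
  t   CF        PV=CF/(1+0.06)^t    t·PV
  1        37.50        35.3774        35.3774
  2        37.50        33.3749        66.7497
  3        37.50        31.4857        94.4572
  4        37.50        29.7035       118.8140
  5        37.50        28.0222       140.1109
  6        37.50        26.4360       158.6161
  7        37.50        24.9396       174.5775
  8     5,037.50     3,160.5898    25,284.7186
  Σ                  3,369.9291    26,073.4214
P = 3,369.9291; Macaulay duration = 26,073.4214 / 3,369.9291 = 7.73708 years.
Modified duration = D_Mac / (1 + y) = 7.73708 / 1.06 = 7.29913 years.

7.299 years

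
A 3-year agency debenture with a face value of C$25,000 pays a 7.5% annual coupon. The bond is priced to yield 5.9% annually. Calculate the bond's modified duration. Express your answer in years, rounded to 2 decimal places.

Periodic yield y = 0.059. First find Macaulay duration:
  t   CF        PV=CF/(1+0.059)^t    t·PV
  1     1,875.00     1,770.5382     1,770.5382
  2     1,875.00     1,671.8964     3,343.7927
  3    26,875.00    22,628.7515    67,886.2544
  Σ                 26,071.1861    73,000.5854
P = 26,071.1861; Macaulay duration = 73,000.5854 / 26,071.1861 = 2.80005 years.
Modified duration = D_Mac / (1 + y) = 2.80005 / 1.059 = 2.64405 years.

2.64 years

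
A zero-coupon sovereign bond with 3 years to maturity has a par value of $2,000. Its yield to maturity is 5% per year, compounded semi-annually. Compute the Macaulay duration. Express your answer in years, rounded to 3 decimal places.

A zero-coupon bond has a single cash flow at maturity, so its Macaulay duration equals its maturity: 3 years.
(Equivalently: 6 semi-annual periods ÷ 2 = 3 years.)

3.000 years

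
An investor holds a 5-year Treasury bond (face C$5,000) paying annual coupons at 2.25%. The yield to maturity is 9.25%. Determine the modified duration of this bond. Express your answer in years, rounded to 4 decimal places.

Periodic yield y = 0.0925. First find Macaulay duration:
  t   CF        PV=CF/(1+0.0925)^t    t·PV
  1       112.50       102.9748       102.9748
  2       112.50        94.2561       188.5123
  3       112.50        86.2756       258.8269
  4       112.50        78.9708       315.8833
  5     5,112.50     3,284.9298    16,424.6490
  Σ                  3,647.4072    17,290.8464
P = 3,647.4072; Macaulay duration = 17,290.8464 / 3,647.4072 = 4.74059 years.
Modified duration = D_Mac / (1 + y) = 4.74059 / 1.0925 = 4.33921 years.

4.3392 years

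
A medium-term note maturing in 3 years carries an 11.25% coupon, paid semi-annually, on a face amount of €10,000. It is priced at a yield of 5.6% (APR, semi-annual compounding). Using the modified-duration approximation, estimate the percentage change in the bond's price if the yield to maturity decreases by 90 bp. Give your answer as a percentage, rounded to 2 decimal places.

Periodic yield y = 0.028. Modified duration first:
  t   CF        PV=CF/(1+0.028)^t    t·PV
  1       562.50       547.1790       547.1790
  2       562.50       532.2753     1,064.5506
  3       562.50       517.7775     1,553.3325
  4       562.50       503.6746     2,014.6985
  5       562.50       489.9559     2,449.7793
  6    10,562.50     8,949.6909    53,698.1451
  Σ                 11,540.5531    61,327.6850
P = 11,540.5531; D_Mac = 5.31410 half-year periods = 2.65705 yrs; D_mod = 2.65705/(1+0.028) = 2.58468 yrs.
ΔP/P ≈ -D_mod · Δy = -2.58468 × (-0.009) = +0.023262 = +2.3262%.

+2.33%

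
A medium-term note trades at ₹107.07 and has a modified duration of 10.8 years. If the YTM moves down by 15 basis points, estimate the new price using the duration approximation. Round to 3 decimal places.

₹108.805

Duration approximation: ΔP/P ≈ -D_mod · Δy = -10.8 × (-0.0015) = +0.016200.
New price ≈ 107.07 × (1 + 0.016200) = 108.804534.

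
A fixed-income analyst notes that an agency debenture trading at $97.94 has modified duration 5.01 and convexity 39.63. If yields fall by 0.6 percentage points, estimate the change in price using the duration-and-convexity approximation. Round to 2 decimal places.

Duration effect: -D_mod·Δy = -5.01 × (-0.006) = +0.030060
Convexity effect: ½·C·(Δy)² = 0.5 × 39.63 × (-0.006)² = +0.00071334
ΔP/P ≈ +0.030060 + 0.00071334 = +0.03077334
ΔP ≈ 97.94 × (+0.03077334) = +3.0139409196.

+$3.01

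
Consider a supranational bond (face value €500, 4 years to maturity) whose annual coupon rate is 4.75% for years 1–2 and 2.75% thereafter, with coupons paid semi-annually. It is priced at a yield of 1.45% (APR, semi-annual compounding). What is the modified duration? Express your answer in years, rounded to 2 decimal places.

3.70 years

Periodic yield y = 0.00725. First find Macaulay duration:
  t   CF        PV=CF/(1+0.00725)^t    t·PV
  1       11.875        11.7895        11.7895
  2       11.875        11.7047        23.4093
  3       11.875        11.6204        34.8613
  4       11.875        11.5368        46.1471
  5        6.875         6.6311        33.1556
  6        6.875         6.5834        39.5003
  7        6.875         6.5360        45.7520
  8      506.875       478.4127     3,827.3013
  Σ                    544.8145     4,061.9163
P = 544.8145; Macaulay duration = 4,061.9163 / 544.8145 = 7.45559 half-year periods = 3.72780 years.
Modified duration = D_Mac / (1 + y) = 3.72780 / 1.00725 = 3.70097 years.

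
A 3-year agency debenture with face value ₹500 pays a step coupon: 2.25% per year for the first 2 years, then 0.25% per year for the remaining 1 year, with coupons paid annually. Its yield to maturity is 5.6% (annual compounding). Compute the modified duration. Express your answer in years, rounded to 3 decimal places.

2.774 years

Periodic yield y = 0.056. First find Macaulay duration:
  t   CF        PV=CF/(1+0.056)^t    t·PV
  1        11.25        10.6534        10.6534
  2        11.25        10.0885        20.1769
  3       501.25       425.6598     1,276.9794
  Σ                    446.4017     1,307.8097
P = 446.4017; Macaulay duration = 1,307.8097 / 446.4017 = 2.92967 years.
Modified duration = D_Mac / (1 + y) = 2.92967 / 1.056 = 2.77431 years.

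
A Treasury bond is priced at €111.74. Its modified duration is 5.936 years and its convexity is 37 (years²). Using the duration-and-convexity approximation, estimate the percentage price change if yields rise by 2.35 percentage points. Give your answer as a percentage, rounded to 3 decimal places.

-12.928%

Duration effect: -D_mod·Δy = -5.936 × (+0.0235) = -0.139496
Convexity effect: ½·C·(Δy)² = 0.5 × 37 × (0.0235)² = +0.010216625
ΔP/P ≈ -0.139496 + 0.010216625 = -0.129279375
= -12.9279375%.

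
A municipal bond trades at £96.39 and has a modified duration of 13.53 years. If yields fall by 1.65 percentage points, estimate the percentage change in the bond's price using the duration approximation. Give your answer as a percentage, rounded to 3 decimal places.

Duration approximation: ΔP/P ≈ -D_mod · Δy = -13.53 × (-0.0165) = +0.223245.
As a percentage: +22.3245%.

+22.325%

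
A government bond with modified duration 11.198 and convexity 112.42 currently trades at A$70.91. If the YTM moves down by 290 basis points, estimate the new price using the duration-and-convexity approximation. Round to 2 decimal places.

Duration effect: -D_mod·Δy = -11.198 × (-0.029) = +0.324742
Convexity effect: ½·C·(Δy)² = 0.5 × 112.42 × (-0.029)² = +0.04727261
ΔP/P ≈ +0.324742 + 0.04727261 = +0.37201461
New price ≈ 70.91 × (1 + 0.37201461) = 97.2895559951.

A$97.29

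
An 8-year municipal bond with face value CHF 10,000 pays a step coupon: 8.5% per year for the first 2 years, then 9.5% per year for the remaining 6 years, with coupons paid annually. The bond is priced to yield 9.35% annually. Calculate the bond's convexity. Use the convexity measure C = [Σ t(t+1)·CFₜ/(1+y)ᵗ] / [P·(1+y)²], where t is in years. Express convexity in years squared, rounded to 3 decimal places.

40.815

With y = 0.0935:
  t   CF        PV=CF/(1+0.0935)^t    t·PV        t(t+1)·PV
  1       850.00       777.3205       777.3205       1,554.6411
  2       850.00       710.8555     1,421.7111       4,265.1332
  3       950.00       726.5529     2,179.6587       8,718.6349
  4       950.00       664.4288     2,657.7152      13,288.5762
  5       950.00       607.6167     3,038.0833      18,228.4996
  6       950.00       555.6622     3,333.9734      23,337.8138
  7       950.00       508.1502     3,557.0513      28,456.4107
  8    10,950.00     5,356.2868    42,850.2941     385,652.6470
  Σ                  9,906.8736    59,815.8077     483,502.3566
P = 9,906.8736.
Convexity = Σ t(t+1)·PV / [P·(1+y)²] = 483,502.3566 / (9,906.8736 × 1.195742) = 40.81543.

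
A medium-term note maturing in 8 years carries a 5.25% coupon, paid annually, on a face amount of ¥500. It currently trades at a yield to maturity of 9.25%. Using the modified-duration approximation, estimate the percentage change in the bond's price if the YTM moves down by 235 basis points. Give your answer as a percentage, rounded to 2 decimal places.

+14.07%

Periodic yield y = 0.0925. Modified duration first:
  t   CF        PV=CF/(1+0.0925)^t    t·PV
  1        26.25        24.0275        24.0275
  2        26.25        21.9931        43.9862
  3        26.25        20.1310        60.3929
  4        26.25        18.4265        73.7061
  5        26.25        16.8664        84.3319
  6        26.25        15.4383        92.6300
  7        26.25        14.1312        98.9184
  8       526.25       259.3108     2,074.4861
  Σ                    390.3248     2,552.4792
P = 390.3248; D_Mac = 6.53937 yrs; D_mod = 6.53937/(1+0.0925) = 5.98570 yrs.
ΔP/P ≈ -D_mod · Δy = -5.98570 × (-0.0235) = +0.140664 = +14.0664%.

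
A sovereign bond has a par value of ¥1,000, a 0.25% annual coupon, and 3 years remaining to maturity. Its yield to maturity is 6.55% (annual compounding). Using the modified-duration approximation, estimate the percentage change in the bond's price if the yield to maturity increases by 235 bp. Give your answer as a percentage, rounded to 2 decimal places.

-6.60%

Periodic yield y = 0.0655. Modified duration first:
  t   CF        PV=CF/(1+0.0655)^t    t·PV
  1         2.50         2.3463         2.3463
  2         2.50         2.2021         4.4042
  3     1,002.50       828.7509     2,486.2527
  Σ                    833.2993     2,493.0032
P = 833.2993; D_Mac = 2.99173 yrs; D_mod = 2.99173/(1+0.0655) = 2.80781 yrs.
ΔP/P ≈ -D_mod · Δy = -2.80781 × (+0.0235) = -0.065984 = -6.5984%.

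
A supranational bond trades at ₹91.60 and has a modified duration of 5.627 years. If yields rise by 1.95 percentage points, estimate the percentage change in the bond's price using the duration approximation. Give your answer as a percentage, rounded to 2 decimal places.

-10.97%

Duration approximation: ΔP/P ≈ -D_mod · Δy = -5.627 × (+0.0195) = -0.1097265.
As a percentage: -10.97265%.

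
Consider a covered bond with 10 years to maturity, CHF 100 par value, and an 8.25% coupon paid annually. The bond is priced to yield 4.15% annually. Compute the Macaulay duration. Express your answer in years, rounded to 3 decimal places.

7.586 years

Periodic yield y = 0.0415. Discount each cash flow and weight by its year:
  t   CF        PV=CF/(1+0.0415)^t    t·PV
  1         8.25         7.9213         7.9213
  2         8.25         7.6056        15.2113
  3         8.25         7.3026        21.9077
  4         8.25         7.0116        28.0464
  5         8.25         6.7322        33.6610
  6         8.25         6.4640        38.7837
  7         8.25         6.2064        43.4447
  8         8.25         5.9591        47.6727
  9         8.25         5.7216        51.4948
  10      108.25        72.0834       720.8338
  Σ                    133.0077     1,008.9774
Price P = Σ PV = 133.0077.
Macaulay duration = Σ(t·PV) / P = 1,008.9774 / 133.0077 = 7.58586 years.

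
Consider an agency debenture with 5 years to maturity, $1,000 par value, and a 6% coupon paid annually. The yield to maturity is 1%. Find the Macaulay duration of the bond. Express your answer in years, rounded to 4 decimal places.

Periodic yield y = 0.01. Discount each cash flow and weight by its year:
  t   CF        PV=CF/(1+0.01)^t    t·PV
  1        60.00        59.4059        59.4059
  2        60.00        58.8178       117.6355
  3        60.00        58.2354       174.7062
  4        60.00        57.6588       230.6353
  5     1,060.00     1,008.5536     5,042.7681
  Σ                  1,242.6716     5,625.1511
Price P = Σ PV = 1,242.6716.
Macaulay duration = Σ(t·PV) / P = 5,625.1511 / 1,242.6716 = 4.52666 years.

4.5267 years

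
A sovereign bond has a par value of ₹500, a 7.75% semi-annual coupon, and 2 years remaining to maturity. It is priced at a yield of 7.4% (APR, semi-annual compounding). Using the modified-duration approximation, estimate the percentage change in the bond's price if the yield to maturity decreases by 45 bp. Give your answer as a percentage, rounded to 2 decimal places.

Periodic yield y = 0.037. Modified duration first:
  t   CF        PV=CF/(1+0.037)^t    t·PV
  1       19.375        18.6837        18.6837
  2       19.375        18.0171        36.0341
  3       19.375        17.3742        52.1227
  4      519.375       449.1237     1,796.4950
  Σ                    503.1987     1,903.3355
P = 503.1987; D_Mac = 3.78247 half-year periods = 1.89124 yrs; D_mod = 1.89124/(1+0.037) = 1.82376 yrs.
ΔP/P ≈ -D_mod · Δy = -1.82376 × (-0.0045) = +0.008207 = +0.8207%.

+0.82%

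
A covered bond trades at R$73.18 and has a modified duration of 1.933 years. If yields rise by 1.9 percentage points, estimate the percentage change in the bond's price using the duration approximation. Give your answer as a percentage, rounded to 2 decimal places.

-3.67%

Duration approximation: ΔP/P ≈ -D_mod · Δy = -1.933 × (+0.019) = -0.036727.
As a percentage: -3.6727%.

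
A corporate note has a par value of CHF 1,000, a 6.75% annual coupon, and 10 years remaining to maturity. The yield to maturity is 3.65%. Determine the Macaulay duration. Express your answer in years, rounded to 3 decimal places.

Periodic yield y = 0.0365. Discount each cash flow and weight by its year:
  t   CF        PV=CF/(1+0.0365)^t    t·PV
  1        67.50        65.1230        65.1230
  2        67.50        62.8297       125.6595
  3        67.50        60.6172       181.8516
  4        67.50        58.4826       233.9303
  5        67.50        56.4231       282.1157
  6        67.50        54.4362       326.6173
  7        67.50        52.5193       367.6348
  8        67.50        50.6698       405.3585
  9        67.50        48.8855       439.9695
  10    1,067.50       745.8901     7,458.9006
  Σ                  1,255.8765     9,887.1608
Price P = Σ PV = 1,255.8765.
Macaulay duration = Σ(t·PV) / P = 9,887.1608 / 1,255.8765 = 7.87272 years.

7.873 years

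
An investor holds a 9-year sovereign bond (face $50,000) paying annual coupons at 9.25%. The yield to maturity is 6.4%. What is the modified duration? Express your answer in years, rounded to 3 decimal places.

6.305 years

Periodic yield y = 0.064. First find Macaulay duration:
  t   CF        PV=CF/(1+0.064)^t    t·PV
  1     4,625.00     4,346.8045     4,346.8045
  2     4,625.00     4,085.3426     8,170.6852
  3     4,625.00     3,839.6077    11,518.8231
  4     4,625.00     3,608.6538    14,434.6154
  5     4,625.00     3,391.5920    16,957.9598
  6     4,625.00     3,187.5864    19,125.5186
  7     4,625.00     2,995.8519    20,970.9634
  8     4,625.00     2,815.6503    22,525.2023
  9    54,625.00    31,254.8053   281,293.2480
  Σ                 59,525.8946   399,343.8202
P = 59,525.8946; Macaulay duration = 399,343.8202 / 59,525.8946 = 6.70874 years.
Modified duration = D_Mac / (1 + y) = 6.70874 / 1.064 = 6.30521 years.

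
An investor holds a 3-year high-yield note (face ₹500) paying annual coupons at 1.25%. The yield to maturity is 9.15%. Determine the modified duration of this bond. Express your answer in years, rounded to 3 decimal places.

2.710 years

Periodic yield y = 0.0915. First find Macaulay duration:
  t   CF        PV=CF/(1+0.0915)^t    t·PV
  1         6.25         5.7261         5.7261
  2         6.25         5.2461        10.4921
  3       506.25       389.3084     1,167.9253
  Σ                    400.2806     1,184.1435
P = 400.2806; Macaulay duration = 1,184.1435 / 400.2806 = 2.95828 years.
Modified duration = D_Mac / (1 + y) = 2.95828 / 1.0915 = 2.71029 years.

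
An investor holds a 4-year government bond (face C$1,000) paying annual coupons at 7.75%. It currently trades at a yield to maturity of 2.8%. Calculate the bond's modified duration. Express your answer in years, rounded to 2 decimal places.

3.53 years

Periodic yield y = 0.028. First find Macaulay duration:
  t   CF        PV=CF/(1+0.028)^t    t·PV
  1        77.50        75.3891        75.3891
  2        77.50        73.3357       146.6714
  3        77.50        71.3382       214.0147
  4     1,077.50       964.8167     3,859.2669
  Σ                  1,184.8798     4,295.3421
P = 1,184.8798; Macaulay duration = 4,295.3421 / 1,184.8798 = 3.62513 years.
Modified duration = D_Mac / (1 + y) = 3.62513 / 1.028 = 3.52639 years.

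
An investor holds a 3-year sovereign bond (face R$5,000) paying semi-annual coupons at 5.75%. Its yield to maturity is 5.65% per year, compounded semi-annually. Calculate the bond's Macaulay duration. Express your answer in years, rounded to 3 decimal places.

2.798 years

Periodic yield y = 0.02825. Discount each cash flow and weight by its period:
  t   CF        PV=CF/(1+0.02825)^t    t·PV
  1       143.75       139.8006       139.8006
  2       143.75       135.9598       271.9195
  3       143.75       132.2244       396.6733
  4       143.75       128.5917       514.3669
  5       143.75       125.0588       625.2940
  6     5,143.75     4,351.9865    26,111.9192
  Σ                  5,013.6219    28,059.9736
Price P = Σ PV = 5,013.6219.
Macaulay duration = Σ(t·PV) / P = 28,059.9736 / 5,013.6219 = 5.59675 half-year periods.
In years: 5.59675 / 2 = 2.79837 years.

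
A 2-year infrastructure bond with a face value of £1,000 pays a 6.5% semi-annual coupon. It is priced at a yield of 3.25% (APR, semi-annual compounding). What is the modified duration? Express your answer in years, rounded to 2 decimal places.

1.88 years

Periodic yield y = 0.01625. First find Macaulay duration:
  t   CF        PV=CF/(1+0.01625)^t    t·PV
  1        32.50        31.9803        31.9803
  2        32.50        31.4689        62.9379
  3        32.50        30.9658        92.8973
  4     1,032.50       968.0278     3,872.1112
  Σ                  1,062.4428     4,059.9267
P = 1,062.4428; Macaulay duration = 4,059.9267 / 1,062.4428 = 3.82131 half-year periods = 1.91066 years.
Modified duration = D_Mac / (1 + y) = 1.91066 / 1.01625 = 1.88010 years.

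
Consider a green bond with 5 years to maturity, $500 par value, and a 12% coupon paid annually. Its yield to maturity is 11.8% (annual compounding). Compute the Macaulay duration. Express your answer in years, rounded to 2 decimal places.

Periodic yield y = 0.118. Discount each cash flow and weight by its year:
  t   CF        PV=CF/(1+0.118)^t    t·PV
  1        60.00        53.6673        53.6673
  2        60.00        48.0029        96.0058
  3        60.00        42.9364       128.8093
  4        60.00        38.4047       153.6187
  5       560.00       320.6114     1,603.0572
  Σ                    503.6227     2,035.1582
Price P = Σ PV = 503.6227.
Macaulay duration = Σ(t·PV) / P = 2,035.1582 / 503.6227 = 4.04104 years.

4.04 years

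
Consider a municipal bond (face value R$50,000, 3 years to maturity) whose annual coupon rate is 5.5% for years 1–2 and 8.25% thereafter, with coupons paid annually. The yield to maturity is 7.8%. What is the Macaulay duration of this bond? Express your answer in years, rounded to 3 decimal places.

2.845 years

Periodic yield y = 0.078. Discount each cash flow and weight by its year:
  t   CF        PV=CF/(1+0.078)^t    t·PV
  1     2,750.00     2,551.0204     2,551.0204
  2     2,750.00     2,366.4382     4,732.8765
  3    54,125.00    43,205.7578   129,617.2734
  Σ                 48,123.2164   136,901.1703
Price P = Σ PV = 48,123.2164.
Macaulay duration = Σ(t·PV) / P = 136,901.1703 / 48,123.2164 = 2.84481 years.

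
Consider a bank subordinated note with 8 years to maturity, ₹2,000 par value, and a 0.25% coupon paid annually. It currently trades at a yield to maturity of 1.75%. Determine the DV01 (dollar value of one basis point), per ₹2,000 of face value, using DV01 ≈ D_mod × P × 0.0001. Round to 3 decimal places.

₹1.385

Periodic yield y = 0.0175.
  t   CF        PV=CF/(1+0.0175)^t    t·PV
  1         5.00         4.9140         4.9140
  2         5.00         4.8295         9.6590
  3         5.00         4.7464        14.2393
  4         5.00         4.6648        18.6592
  5         5.00         4.5846        22.9228
  6         5.00         4.5057        27.0343
  7         5.00         4.4282        30.9975
  8     2,005.00     1,745.1752    13,961.4016
  Σ                  1,777.8484    14,089.8277
P = 1,777.8484; D_Mac = 7.92521 yrs; D_mod = 7.78891 yrs.
DV01 ≈ 7.78891 × 1,777.8484 × 0.0001 = 1.384750.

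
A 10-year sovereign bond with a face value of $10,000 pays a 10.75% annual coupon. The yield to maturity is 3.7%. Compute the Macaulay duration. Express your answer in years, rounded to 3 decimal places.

Periodic yield y = 0.037. Discount each cash flow and weight by its year:
  t   CF        PV=CF/(1+0.037)^t    t·PV
  1     1,075.00     1,036.6442     1,036.6442
  2     1,075.00       999.6569     1,999.3137
  3     1,075.00       963.9893     2,891.9678
  4     1,075.00       929.5943     3,718.3771
  5     1,075.00       896.4265     4,482.1325
  6     1,075.00       864.4421     5,186.6528
  7     1,075.00       833.5990     5,835.1928
  8     1,075.00       803.8563     6,430.8503
  9     1,075.00       775.1748     6,976.5734
  10   11,075.00     7,701.1604    77,011.6044
  Σ                 15,804.5437   115,569.3088
Price P = Σ PV = 15,804.5437.
Macaulay duration = Σ(t·PV) / P = 115,569.3088 / 15,804.5437 = 7.31241 years.

7.312 years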